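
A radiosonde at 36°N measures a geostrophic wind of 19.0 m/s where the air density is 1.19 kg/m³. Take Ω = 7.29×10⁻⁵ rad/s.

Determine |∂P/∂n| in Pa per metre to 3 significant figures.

Coriolis parameter at 36°N:
f = 2Ω sin φ = 2 × 7.29×10⁻⁵ × sin 36° = 8.57×10⁻⁵ s⁻¹
Geostrophic balance rearranged: |∂P/∂n| = f ρ V_g
|∂P/∂n| = 8.57×10⁻⁵ × 1.19 × 19.0 = 1.94×10⁻³ Pa/m

1.94×10⁻³ Pa/m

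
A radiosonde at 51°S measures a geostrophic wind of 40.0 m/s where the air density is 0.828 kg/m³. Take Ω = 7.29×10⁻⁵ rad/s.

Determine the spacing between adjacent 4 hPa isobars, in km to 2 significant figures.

110 km

Coriolis parameter at 51°S:
f = 2Ω sin φ = 2 × 7.29×10⁻⁵ × sin 51° = 1.13×10⁻⁴ s⁻¹
Geostrophic balance rearranged: |∂P/∂n| = f ρ V_g
|∂P/∂n| = 1.13×10⁻⁴ × 0.828 × 40.0 = 3.75×10⁻³ Pa/m
Isobar spacing: Δn = ΔP/|∂P/∂n| = 400 Pa / 3.75×10⁻³ Pa/m = 106588 m ≈ 110 km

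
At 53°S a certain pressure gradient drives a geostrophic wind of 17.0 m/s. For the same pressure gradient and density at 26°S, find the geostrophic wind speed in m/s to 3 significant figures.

With the same pressure gradient and density, V_g ∝ 1/f ∝ 1/sin φ.
V₂ = V₁ · sin φ₁ / sin φ₂ = 17.0 × sin 53° / sin 26°
V₂ = 17.0 × 0.7986/0.4384 = 31.0 m/s

31.0 m/s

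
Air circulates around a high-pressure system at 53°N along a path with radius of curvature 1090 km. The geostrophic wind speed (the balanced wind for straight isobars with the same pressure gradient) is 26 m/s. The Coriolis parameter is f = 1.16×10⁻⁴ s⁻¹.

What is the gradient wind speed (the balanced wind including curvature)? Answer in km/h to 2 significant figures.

Around a high, pressure-gradient force acts outward with centrifugal, so Coriolis balances both:
fV = (1/ρ)|∂P/∂n| + V²/R  →  V² − fR·V + fR·V_g = 0
With fR = 1.16×10⁻⁴ × 1090×10³ m = 126 m/s:
V = [fR − √((fR)² − 4 fR V_g)]/2 = [126 − √(126² − 4×126×26)]/2 = 36.6 m/s
Supergeostrophic (V > V_g = 26 m/s), as expected around a high.
Converting: 36.6 m/s × 3.6 = 130 km/h

130 km/h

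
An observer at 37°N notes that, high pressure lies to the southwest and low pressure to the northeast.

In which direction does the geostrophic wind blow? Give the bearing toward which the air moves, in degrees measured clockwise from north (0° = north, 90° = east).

135°

The pressure-gradient force points toward the northeast (bearing 045°).
Geostrophic balance: in the Northern Hemisphere the Coriolis force deflects motion to the right, so the geostrophic wind blows 90° to the right of the pressure-gradient force (low pressure on the left).
Rotating 045° by 90° clockwise gives 135° — the wind blows toward the southeast.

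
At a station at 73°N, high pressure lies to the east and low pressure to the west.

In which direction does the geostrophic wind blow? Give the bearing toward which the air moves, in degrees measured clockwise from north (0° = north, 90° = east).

000°

The pressure-gradient force points toward the west (bearing 270°).
Geostrophic balance: in the Northern Hemisphere the Coriolis force deflects motion to the right, so the geostrophic wind blows 90° to the right of the pressure-gradient force (low pressure on the left).
Rotating 270° by 90° clockwise gives 000° — the wind blows toward the north.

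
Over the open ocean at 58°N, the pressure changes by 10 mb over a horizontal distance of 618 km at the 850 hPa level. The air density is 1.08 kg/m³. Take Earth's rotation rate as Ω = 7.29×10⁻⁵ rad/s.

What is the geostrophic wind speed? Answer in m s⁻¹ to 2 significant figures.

12 m s⁻¹

Coriolis parameter at 58°N:
f = 2Ω sin φ = 2 × 7.29×10⁻⁵ × sin 58° = 1.24×10⁻⁴ s⁻¹
Pressure gradient: |∂P/∂n| = 1000 Pa / 618000 m = 1.62×10⁻³ Pa/m
Geostrophic balance (pressure-gradient force = Coriolis force):
V_g = (1/(fρ)) |∂P/∂n| = 1.62×10⁻³ / (1.24×10⁻⁴ × 1.08) = 12.1 m/s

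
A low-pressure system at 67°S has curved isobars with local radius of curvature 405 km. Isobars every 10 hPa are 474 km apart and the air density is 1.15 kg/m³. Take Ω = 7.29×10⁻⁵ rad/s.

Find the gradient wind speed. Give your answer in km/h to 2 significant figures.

Coriolis parameter at 67°S:
f = 2Ω sin φ = 2 × 7.29×10⁻⁵ × sin 67° = 1.34×10⁻⁴ s⁻¹
Pressure gradient: |∂P/∂n| = 1000 Pa / 474000 m = 2.11×10⁻³ Pa/m
Geostrophic speed: V_g = |∂P/∂n|/(fρ) = 2.11×10⁻³/(1.34×10⁻⁴ × 1.15) = 13.7 m/s
Around a low, centrifugal force acts outward with Coriolis, so pressure-gradient force balances both:
(1/ρ)|∂P/∂n| = fV + V²/R  →  V² + fR·V − fR·V_g = 0
With fR = 1.34×10⁻⁴ × 405×10³ m = 54.4 m/s:
V = [−fR + √((fR)² + 4 fR V_g)]/2 = [−54.4 + √(54.4² + 4×54.4×13.7)]/2 = 11.3 m/s
Subgeostrophic (V < V_g = 13.7 m/s), as expected around a low.
Converting: 11.3 m/s × 3.6 = 41 km/h

41 km/h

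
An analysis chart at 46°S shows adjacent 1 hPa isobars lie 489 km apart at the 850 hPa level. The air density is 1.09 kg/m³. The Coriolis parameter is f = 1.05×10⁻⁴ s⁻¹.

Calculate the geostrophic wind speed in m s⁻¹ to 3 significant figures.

1.79 m s⁻¹

Pressure gradient: |∂P/∂n| = 100 Pa / 489000 m = 2.04×10⁻⁴ Pa/m
Geostrophic balance (pressure-gradient force = Coriolis force):
V_g = (1/(fρ)) |∂P/∂n| = 2.04×10⁻⁴ / (1.05×10⁻⁴ × 1.09) = 1.79 m/s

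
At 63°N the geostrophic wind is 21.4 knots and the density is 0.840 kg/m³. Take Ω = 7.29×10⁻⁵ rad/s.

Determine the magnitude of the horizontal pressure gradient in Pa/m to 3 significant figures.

1.20×10⁻³ Pa/m

Coriolis parameter at 63°N:
f = 2Ω sin φ = 2 × 7.29×10⁻⁵ × sin 63° = 1.30×10⁻⁴ s⁻¹
Wind speed in SI: 21.4 knots = 11.0 m/s
Geostrophic balance rearranged: |∂P/∂n| = f ρ V_g
|∂P/∂n| = 1.30×10⁻⁴ × 0.840 × 11.0 = 1.20×10⁻³ Pa/m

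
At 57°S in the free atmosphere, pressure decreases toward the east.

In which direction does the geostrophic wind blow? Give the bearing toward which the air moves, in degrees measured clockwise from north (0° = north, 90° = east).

000°

The pressure-gradient force points toward the east (bearing 090°).
Geostrophic balance: in the Southern Hemisphere the Coriolis force deflects motion to the left, so the geostrophic wind blows 90° to the left of the pressure-gradient force (low pressure on the right).
Rotating 090° by 90° counterclockwise gives 000° — the wind blows toward the north.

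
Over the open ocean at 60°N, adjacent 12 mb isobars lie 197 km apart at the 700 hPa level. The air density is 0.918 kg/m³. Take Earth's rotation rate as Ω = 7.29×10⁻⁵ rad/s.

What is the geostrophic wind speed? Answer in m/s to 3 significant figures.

52.6 m/s

Coriolis parameter at 60°N:
f = 2Ω sin φ = 2 × 7.29×10⁻⁵ × sin 60° = 1.26×10⁻⁴ s⁻¹
Pressure gradient: |∂P/∂n| = 1200 Pa / 197000 m = 6.09×10⁻³ Pa/m
Geostrophic balance (pressure-gradient force = Coriolis force):
V_g = (1/(fρ)) |∂P/∂n| = 6.09×10⁻³ / (1.26×10⁻⁴ × 0.918) = 52.6 m/s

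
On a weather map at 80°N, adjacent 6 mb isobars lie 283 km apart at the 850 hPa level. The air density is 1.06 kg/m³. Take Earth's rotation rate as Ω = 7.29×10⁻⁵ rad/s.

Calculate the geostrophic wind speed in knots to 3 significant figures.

27.1 knots

Coriolis parameter at 80°N:
f = 2Ω sin φ = 2 × 7.29×10⁻⁵ × sin 80° = 1.44×10⁻⁴ s⁻¹
Pressure gradient: |∂P/∂n| = 600 Pa / 283000 m = 2.12×10⁻³ Pa/m
Geostrophic balance (pressure-gradient force = Coriolis force):
V_g = (1/(fρ)) |∂P/∂n| = 2.12×10⁻³ / (1.44×10⁻⁴ × 1.06) = 13.9 m/s
Converting: 13.9 m/s × 1.944 = 27.1 knots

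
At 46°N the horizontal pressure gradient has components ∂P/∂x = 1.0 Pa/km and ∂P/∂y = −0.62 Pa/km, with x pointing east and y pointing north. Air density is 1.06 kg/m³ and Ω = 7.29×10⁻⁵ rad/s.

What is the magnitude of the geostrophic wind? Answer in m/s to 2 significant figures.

11 m/s

Coriolis parameter at 46°N:
f = 2Ω sin φ = 2 × 7.29×10⁻⁵ × sin 46° = 1.05×10⁻⁴ s⁻¹
Component geostrophic relations (x east, y north):
u_g = −(1/(fρ)) ∂P/∂y,  v_g = (1/(fρ)) ∂P/∂x
u_g = −(−0.62×10⁻³)/(1.05×10⁻⁴ × 1.06) = 5.58 m/s;  v_g = (1.0×10⁻³)/(1.05×10⁻⁴ × 1.06) = 9.00 m/s
|V_g| = √(u_g² + v_g²) = 10.6 m/s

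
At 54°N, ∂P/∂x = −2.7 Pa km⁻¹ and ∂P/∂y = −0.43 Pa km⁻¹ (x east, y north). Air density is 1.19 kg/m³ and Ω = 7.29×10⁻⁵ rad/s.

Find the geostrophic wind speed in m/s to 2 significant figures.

19 m/s

Coriolis parameter at 54°N:
f = 2Ω sin φ = 2 × 7.29×10⁻⁵ × sin 54° = 1.18×10⁻⁴ s⁻¹
Component geostrophic relations (x east, y north):
u_g = −(1/(fρ)) ∂P/∂y,  v_g = (1/(fρ)) ∂P/∂x
u_g = −(−0.43×10⁻³)/(1.18×10⁻⁴ × 1.19) = 3.06 m/s;  v_g = (−2.7×10⁻³)/(1.18×10⁻⁴ × 1.19) = −19.2 m/s
|V_g| = √(u_g² + v_g²) = 19.5 m/s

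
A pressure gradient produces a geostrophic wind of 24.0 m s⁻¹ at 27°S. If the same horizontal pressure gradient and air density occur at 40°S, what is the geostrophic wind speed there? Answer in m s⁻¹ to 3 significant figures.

17.0 m s⁻¹

With the same pressure gradient and density, V_g ∝ 1/f ∝ 1/sin φ.
V₂ = V₁ · sin φ₁ / sin φ₂ = 24.0 × sin 27° / sin 40°
V₂ = 24.0 × 0.4540/0.6428 = 17.0 m s⁻¹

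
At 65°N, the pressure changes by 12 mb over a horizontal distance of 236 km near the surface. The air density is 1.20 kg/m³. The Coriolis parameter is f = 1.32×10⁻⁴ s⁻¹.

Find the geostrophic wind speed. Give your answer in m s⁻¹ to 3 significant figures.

Pressure gradient: |∂P/∂n| = 1200 Pa / 236000 m = 5.08×10⁻³ Pa/m
Geostrophic balance (pressure-gradient force = Coriolis force):
V_g = (1/(fρ)) |∂P/∂n| = 5.08×10⁻³ / (1.32×10⁻⁴ × 1.20) = 32.1 m/s

32.1 m s⁻¹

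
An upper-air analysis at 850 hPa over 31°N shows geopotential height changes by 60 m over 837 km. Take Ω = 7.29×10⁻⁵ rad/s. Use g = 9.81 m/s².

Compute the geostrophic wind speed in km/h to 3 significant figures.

Coriolis parameter at 31°N:
f = 2Ω sin φ = 2 × 7.29×10⁻⁵ × sin 31° = 7.51×10⁻⁵ s⁻¹
Height gradient: |∂Z/∂n| = 60 m / 837000 m = 7.17×10⁻⁵
On a pressure surface, geostrophic balance gives V_g = (g/f)|∂Z/∂n|:
V_g = 9.81 × 7.17×10⁻⁵ / 7.51×10⁻⁵ = 9.36 m/s
Converting: 9.36 m/s × 3.6 = 33.7 km/h

33.7 km/h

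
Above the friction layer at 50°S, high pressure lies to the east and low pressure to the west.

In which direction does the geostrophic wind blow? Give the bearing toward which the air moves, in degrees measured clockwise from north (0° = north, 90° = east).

The pressure-gradient force points toward the west (bearing 270°).
Geostrophic balance: in the Southern Hemisphere the Coriolis force deflects motion to the left, so the geostrophic wind blows 90° to the left of the pressure-gradient force (low pressure on the right).
Rotating 270° by 90° counterclockwise gives 180° — the wind blows toward the south.

180°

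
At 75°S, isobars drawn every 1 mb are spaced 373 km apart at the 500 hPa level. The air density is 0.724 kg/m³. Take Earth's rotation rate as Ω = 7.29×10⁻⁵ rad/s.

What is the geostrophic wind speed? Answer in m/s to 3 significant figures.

Coriolis parameter at 75°S:
f = 2Ω sin φ = 2 × 7.29×10⁻⁵ × sin 75° = 1.41×10⁻⁴ s⁻¹
Pressure gradient: |∂P/∂n| = 100 Pa / 373000 m = 2.68×10⁻⁴ Pa/m
Geostrophic balance (pressure-gradient force = Coriolis force):
V_g = (1/(fρ)) |∂P/∂n| = 2.68×10⁻⁴ / (1.41×10⁻⁴ × 0.724) = 2.63 m/s

2.63 m/s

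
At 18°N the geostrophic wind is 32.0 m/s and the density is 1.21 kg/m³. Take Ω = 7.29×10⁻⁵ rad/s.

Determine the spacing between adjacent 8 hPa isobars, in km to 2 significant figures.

460 km

Coriolis parameter at 18°N:
f = 2Ω sin φ = 2 × 7.29×10⁻⁵ × sin 18° = 4.51×10⁻⁵ s⁻¹
Geostrophic balance rearranged: |∂P/∂n| = f ρ V_g
|∂P/∂n| = 4.51×10⁻⁵ × 1.21 × 32.0 = 1.74×10⁻³ Pa/m
Isobar spacing: Δn = ΔP/|∂P/∂n| = 800 Pa / 1.74×10⁻³ Pa/m = 458580 m ≈ 460 km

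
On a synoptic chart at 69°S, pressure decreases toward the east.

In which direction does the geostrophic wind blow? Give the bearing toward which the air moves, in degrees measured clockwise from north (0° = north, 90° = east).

000°

The pressure-gradient force points toward the east (bearing 090°).
Geostrophic balance: in the Southern Hemisphere the Coriolis force deflects motion to the left, so the geostrophic wind blows 90° to the left of the pressure-gradient force (low pressure on the right).
Rotating 090° by 90° counterclockwise gives 000° — the wind blows toward the north.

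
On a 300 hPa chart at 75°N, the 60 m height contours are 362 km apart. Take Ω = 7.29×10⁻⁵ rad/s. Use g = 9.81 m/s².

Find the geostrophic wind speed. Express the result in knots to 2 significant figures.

22 knots

Coriolis parameter at 75°N:
f = 2Ω sin φ = 2 × 7.29×10⁻⁵ × sin 75° = 1.41×10⁻⁴ s⁻¹
Height gradient: |∂Z/∂n| = 60 m / 362000 m = 1.66×10⁻⁴
On a pressure surface, geostrophic balance gives V_g = (g/f)|∂Z/∂n|:
V_g = 9.81 × 1.66×10⁻⁴ / 1.41×10⁻⁴ = 11.5 m/s
Converting: 11.5 m/s × 1.944 = 22 knots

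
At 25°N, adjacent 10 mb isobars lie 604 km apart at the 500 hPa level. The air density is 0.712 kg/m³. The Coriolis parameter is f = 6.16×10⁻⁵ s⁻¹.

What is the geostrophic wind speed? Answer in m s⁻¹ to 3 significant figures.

37.7 m s⁻¹

Pressure gradient: |∂P/∂n| = 1000 Pa / 604000 m = 1.66×10⁻³ Pa/m
Geostrophic balance (pressure-gradient force = Coriolis force):
V_g = (1/(fρ)) |∂P/∂n| = 1.66×10⁻³ / (6.16×10⁻⁵ × 0.712) = 37.7 m/s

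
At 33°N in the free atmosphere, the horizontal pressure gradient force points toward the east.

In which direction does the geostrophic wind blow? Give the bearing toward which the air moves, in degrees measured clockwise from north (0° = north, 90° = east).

The pressure-gradient force points toward the east (bearing 090°).
Geostrophic balance: in the Northern Hemisphere the Coriolis force deflects motion to the right, so the geostrophic wind blows 90° to the right of the pressure-gradient force (low pressure on the left).
Rotating 090° by 90° clockwise gives 180° — the wind blows toward the south.

180°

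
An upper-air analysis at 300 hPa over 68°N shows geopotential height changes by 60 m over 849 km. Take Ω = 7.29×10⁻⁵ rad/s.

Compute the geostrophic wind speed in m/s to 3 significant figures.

5.13 m/s

Coriolis parameter at 68°N:
f = 2Ω sin φ = 2 × 7.29×10⁻⁵ × sin 68° = 1.35×10⁻⁴ s⁻¹
Height gradient: |∂Z/∂n| = 60 m / 849000 m = 7.07×10⁻⁵
On a pressure surface, geostrophic balance gives V_g = (g/f)|∂Z/∂n|:
V_g = 9.81 × 7.07×10⁻⁵ / 1.35×10⁻⁴ = 5.13 m/s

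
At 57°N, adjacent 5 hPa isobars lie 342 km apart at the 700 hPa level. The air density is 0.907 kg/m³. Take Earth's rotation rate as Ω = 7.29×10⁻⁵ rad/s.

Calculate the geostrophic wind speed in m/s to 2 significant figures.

Coriolis parameter at 57°N:
f = 2Ω sin φ = 2 × 7.29×10⁻⁵ × sin 57° = 1.22×10⁻⁴ s⁻¹
Pressure gradient: |∂P/∂n| = 500 Pa / 342000 m = 1.46×10⁻³ Pa/m
Geostrophic balance (pressure-gradient force = Coriolis force):
V_g = (1/(fρ)) |∂P/∂n| = 1.46×10⁻³ / (1.22×10⁻⁴ × 0.907) = 13.2 m/s

13 m/s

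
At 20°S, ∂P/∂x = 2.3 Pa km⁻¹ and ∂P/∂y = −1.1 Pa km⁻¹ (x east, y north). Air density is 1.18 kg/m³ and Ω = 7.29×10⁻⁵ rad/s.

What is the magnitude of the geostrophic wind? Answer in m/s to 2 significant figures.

43 m/s

Coriolis parameter at 20°S:
f = 2Ω sin φ = 2 × 7.29×10⁻⁵ × sin 20° = 4.99×10⁻⁵ s⁻¹
In the Southern Hemisphere f is negative: f = −4.99×10⁻⁵ s⁻¹.
Component geostrophic relations (x east, y north):
u_g = −(1/(fρ)) ∂P/∂y,  v_g = (1/(fρ)) ∂P/∂x
u_g = −(−1.1×10⁻³)/(−4.99×10⁻⁵ × 1.18) = −18.7 m/s;  v_g = (2.3×10⁻³)/(−4.99×10⁻⁵ × 1.18) = −39.1 m/s
|V_g| = √(u_g² + v_g²) = 43.3 m/s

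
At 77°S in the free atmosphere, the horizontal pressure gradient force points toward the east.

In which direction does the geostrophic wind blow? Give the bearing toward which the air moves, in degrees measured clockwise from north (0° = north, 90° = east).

000°

The pressure-gradient force points toward the east (bearing 090°).
Geostrophic balance: in the Southern Hemisphere the Coriolis force deflects motion to the left, so the geostrophic wind blows 90° to the left of the pressure-gradient force (low pressure on the right).
Rotating 090° by 90° counterclockwise gives 000° — the wind blows toward the north.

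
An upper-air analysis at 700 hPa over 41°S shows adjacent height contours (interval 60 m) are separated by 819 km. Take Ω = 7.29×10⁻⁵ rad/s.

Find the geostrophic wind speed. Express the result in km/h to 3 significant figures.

Coriolis parameter at 41°S:
f = 2Ω sin φ = 2 × 7.29×10⁻⁵ × sin 41° = 9.57×10⁻⁵ s⁻¹
Height gradient: |∂Z/∂n| = 60 m / 819000 m = 7.33×10⁻⁵
On a pressure surface, geostrophic balance gives V_g = (g/f)|∂Z/∂n|:
V_g = 9.81 × 7.33×10⁻⁵ / 9.57×10⁻⁵ = 7.51 m/s
Converting: 7.51 m/s × 3.6 = 27.0 km/h

27.0 km/h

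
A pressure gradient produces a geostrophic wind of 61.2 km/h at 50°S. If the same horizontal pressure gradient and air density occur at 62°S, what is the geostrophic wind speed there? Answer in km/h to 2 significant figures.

53 km/h

With the same pressure gradient and density, V_g ∝ 1/f ∝ 1/sin φ.
V₂ = V₁ · sin φ₁ / sin φ₂ = 61.2 × sin 50° / sin 62°
V₂ = 61.2 × 0.7660/0.8829 = 53 km/h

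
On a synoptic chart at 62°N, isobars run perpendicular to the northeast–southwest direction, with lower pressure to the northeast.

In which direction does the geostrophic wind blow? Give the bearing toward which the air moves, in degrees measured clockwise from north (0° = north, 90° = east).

The pressure-gradient force points toward the northeast (bearing 045°).
Geostrophic balance: in the Northern Hemisphere the Coriolis force deflects motion to the right, so the geostrophic wind blows 90° to the right of the pressure-gradient force (low pressure on the left).
Rotating 045° by 90° clockwise gives 135° — the wind blows toward the southeast.

135°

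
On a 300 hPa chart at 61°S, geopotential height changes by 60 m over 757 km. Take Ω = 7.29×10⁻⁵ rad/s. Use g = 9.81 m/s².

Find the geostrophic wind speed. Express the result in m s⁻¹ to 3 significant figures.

Coriolis parameter at 61°S:
f = 2Ω sin φ = 2 × 7.29×10⁻⁵ × sin 61° = 1.28×10⁻⁴ s⁻¹
Height gradient: |∂Z/∂n| = 60 m / 757000 m = 7.93×10⁻⁵
On a pressure surface, geostrophic balance gives V_g = (g/f)|∂Z/∂n|:
V_g = 9.81 × 7.93×10⁻⁵ / 1.28×10⁻⁴ = 6.10 m/s

6.10 m s⁻¹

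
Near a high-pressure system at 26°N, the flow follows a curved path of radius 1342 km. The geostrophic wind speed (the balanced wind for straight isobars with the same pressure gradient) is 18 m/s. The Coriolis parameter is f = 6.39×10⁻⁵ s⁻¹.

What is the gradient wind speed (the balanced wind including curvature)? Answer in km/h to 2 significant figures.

Around a high, pressure-gradient force acts outward with centrifugal, so Coriolis balances both:
fV = (1/ρ)|∂P/∂n| + V²/R  →  V² − fR·V + fR·V_g = 0
With fR = 6.39×10⁻⁵ × 1342×10³ m = 85.8 m/s:
V = [fR − √((fR)² − 4 fR V_g)]/2 = [85.8 − √(85.8² − 4×85.8×18)]/2 = 25.7 m/s
Supergeostrophic (V > V_g = 18 m/s), as expected around a high.
Converting: 25.7 m/s × 3.6 = 93 km/h

93 km/h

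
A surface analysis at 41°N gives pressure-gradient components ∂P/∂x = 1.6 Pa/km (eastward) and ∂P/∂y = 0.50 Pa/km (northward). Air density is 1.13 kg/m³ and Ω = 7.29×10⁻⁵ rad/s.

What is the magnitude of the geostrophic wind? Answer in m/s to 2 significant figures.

Coriolis parameter at 41°N:
f = 2Ω sin φ = 2 × 7.29×10⁻⁵ × sin 41° = 9.57×10⁻⁵ s⁻¹
Component geostrophic relations (x east, y north):
u_g = −(1/(fρ)) ∂P/∂y,  v_g = (1/(fρ)) ∂P/∂x
u_g = −(0.50×10⁻³)/(9.57×10⁻⁵ × 1.13) = −4.63 m/s;  v_g = (1.6×10⁻³)/(9.57×10⁻⁵ × 1.13) = 14.8 m/s
|V_g| = √(u_g² + v_g²) = 15.5 m/s

16 m/s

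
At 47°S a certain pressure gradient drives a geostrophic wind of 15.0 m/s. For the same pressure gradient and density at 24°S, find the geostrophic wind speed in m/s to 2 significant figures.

With the same pressure gradient and density, V_g ∝ 1/f ∝ 1/sin φ.
V₂ = V₁ · sin φ₁ / sin φ₂ = 15.0 × sin 47° / sin 24°
V₂ = 15.0 × 0.7314/0.4067 = 27 m/s

27 m/s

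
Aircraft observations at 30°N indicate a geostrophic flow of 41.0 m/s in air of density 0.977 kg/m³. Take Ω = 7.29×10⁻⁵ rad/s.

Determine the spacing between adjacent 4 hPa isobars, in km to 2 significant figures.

Coriolis parameter at 30°N:
f = 2Ω sin φ = 2 × 7.29×10⁻⁵ × sin 30° = 7.29×10⁻⁵ s⁻¹
Geostrophic balance rearranged: |∂P/∂n| = f ρ V_g
|∂P/∂n| = 7.29×10⁻⁵ × 0.977 × 41.0 = 2.92×10⁻³ Pa/m
Isobar spacing: Δn = ΔP/|∂P/∂n| = 400 Pa / 2.92×10⁻³ Pa/m = 136979 m ≈ 140 km

140 km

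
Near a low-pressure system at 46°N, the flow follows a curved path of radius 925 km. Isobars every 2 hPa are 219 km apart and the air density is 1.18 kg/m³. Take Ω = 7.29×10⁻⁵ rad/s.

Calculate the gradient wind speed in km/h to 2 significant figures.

Coriolis parameter at 46°N:
f = 2Ω sin φ = 2 × 7.29×10⁻⁵ × sin 46° = 1.05×10⁻⁴ s⁻¹
Pressure gradient: |∂P/∂n| = 200 Pa / 219000 m = 9.13×10⁻⁴ Pa/m
Geostrophic speed: V_g = |∂P/∂n|/(fρ) = 9.13×10⁻⁴/(1.05×10⁻⁴ × 1.18) = 7.38 m/s
Around a low, centrifugal force acts outward with Coriolis, so pressure-gradient force balances both:
(1/ρ)|∂P/∂n| = fV + V²/R  →  V² + fR·V − fR·V_g = 0
With fR = 1.05×10⁻⁴ × 925×10³ m = 97.0 m/s:
V = [−fR + √((fR)² + 4 fR V_g)]/2 = [−97.0 + √(97.0² + 4×97.0×7.38)]/2 = 6.89 m/s
Subgeostrophic (V < V_g = 7.38 m/s), as expected around a low.
Converting: 6.89 m/s × 3.6 = 25 km/h

25 km/h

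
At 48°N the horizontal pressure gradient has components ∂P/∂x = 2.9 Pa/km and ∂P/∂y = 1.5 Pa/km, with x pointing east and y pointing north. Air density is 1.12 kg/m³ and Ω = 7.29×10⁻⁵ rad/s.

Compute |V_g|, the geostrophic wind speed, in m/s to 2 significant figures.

27 m/s

Coriolis parameter at 48°N:
f = 2Ω sin φ = 2 × 7.29×10⁻⁵ × sin 48° = 1.08×10⁻⁴ s⁻¹
Component geostrophic relations (x east, y north):
u_g = −(1/(fρ)) ∂P/∂y,  v_g = (1/(fρ)) ∂P/∂x
u_g = −(1.5×10⁻³)/(1.08×10⁻⁴ × 1.12) = −12.4 m/s;  v_g = (2.9×10⁻³)/(1.08×10⁻⁴ × 1.12) = 23.9 m/s
|V_g| = √(u_g² + v_g²) = 26.9 m/s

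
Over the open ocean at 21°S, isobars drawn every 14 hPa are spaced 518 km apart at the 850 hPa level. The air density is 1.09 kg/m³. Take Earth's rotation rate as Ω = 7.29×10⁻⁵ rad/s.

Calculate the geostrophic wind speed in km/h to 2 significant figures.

170 km/h

Coriolis parameter at 21°S:
f = 2Ω sin φ = 2 × 7.29×10⁻⁵ × sin 21° = 5.23×10⁻⁵ s⁻¹
Pressure gradient: |∂P/∂n| = 1400 Pa / 518000 m = 2.70×10⁻³ Pa/m
Geostrophic balance (pressure-gradient force = Coriolis force):
V_g = (1/(fρ)) |∂P/∂n| = 2.70×10⁻³ / (5.23×10⁻⁵ × 1.09) = 47.5 m/s
Converting: 47.5 m/s × 3.6 = 170 km/h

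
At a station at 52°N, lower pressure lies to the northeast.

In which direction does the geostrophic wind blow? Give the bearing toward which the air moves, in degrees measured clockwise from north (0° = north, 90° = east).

The pressure-gradient force points toward the northeast (bearing 045°).
Geostrophic balance: in the Northern Hemisphere the Coriolis force deflects motion to the right, so the geostrophic wind blows 90° to the right of the pressure-gradient force (low pressure on the left).
Rotating 045° by 90° clockwise gives 135° — the wind blows toward the southeast.

135°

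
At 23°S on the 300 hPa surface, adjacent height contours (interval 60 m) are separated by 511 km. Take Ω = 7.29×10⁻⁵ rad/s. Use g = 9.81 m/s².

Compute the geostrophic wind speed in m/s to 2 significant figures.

20 m/s

Coriolis parameter at 23°S:
f = 2Ω sin φ = 2 × 7.29×10⁻⁵ × sin 23° = 5.70×10⁻⁵ s⁻¹
Height gradient: |∂Z/∂n| = 60 m / 511000 m = 1.17×10⁻⁴
On a pressure surface, geostrophic balance gives V_g = (g/f)|∂Z/∂n|:
V_g = 9.81 × 1.17×10⁻⁴ / 5.70×10⁻⁵ = 20.2 m/s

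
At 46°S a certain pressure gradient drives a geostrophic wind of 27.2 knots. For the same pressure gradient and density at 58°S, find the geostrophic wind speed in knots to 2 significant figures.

23 knots

With the same pressure gradient and density, V_g ∝ 1/f ∝ 1/sin φ.
V₂ = V₁ · sin φ₁ / sin φ₂ = 27.2 × sin 46° / sin 58°
V₂ = 27.2 × 0.7193/0.8480 = 23 knots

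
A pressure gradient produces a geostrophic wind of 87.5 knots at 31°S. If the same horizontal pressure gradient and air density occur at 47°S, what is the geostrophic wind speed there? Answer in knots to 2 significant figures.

62 knots

With the same pressure gradient and density, V_g ∝ 1/f ∝ 1/sin φ.
V₂ = V₁ · sin φ₁ / sin φ₂ = 87.5 × sin 31° / sin 47°
V₂ = 87.5 × 0.5150/0.7314 = 62 knots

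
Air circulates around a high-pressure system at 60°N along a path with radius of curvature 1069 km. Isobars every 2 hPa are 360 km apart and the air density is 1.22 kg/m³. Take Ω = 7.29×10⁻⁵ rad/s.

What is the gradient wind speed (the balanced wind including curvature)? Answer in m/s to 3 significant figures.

3.71 m/s

Coriolis parameter at 60°N:
f = 2Ω sin φ = 2 × 7.29×10⁻⁵ × sin 60° = 1.26×10⁻⁴ s⁻¹
Pressure gradient: |∂P/∂n| = 200 Pa / 360000 m = 5.56×10⁻⁴ Pa/m
Geostrophic speed: V_g = |∂P/∂n|/(fρ) = 5.56×10⁻⁴/(1.26×10⁻⁴ × 1.22) = 3.61 m/s
Around a high, pressure-gradient force acts outward with centrifugal, so Coriolis balances both:
fV = (1/ρ)|∂P/∂n| + V²/R  →  V² − fR·V + fR·V_g = 0
With fR = 1.26×10⁻⁴ × 1069×10³ m = 135 m/s:
V = [fR − √((fR)² − 4 fR V_g)]/2 = [135 − √(135² − 4×135×3.61)]/2 = 3.71 m/s
Supergeostrophic (V > V_g = 3.61 m/s), as expected around a high.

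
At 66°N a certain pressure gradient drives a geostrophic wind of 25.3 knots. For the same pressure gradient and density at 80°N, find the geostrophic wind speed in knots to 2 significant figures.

23 knots

With the same pressure gradient and density, V_g ∝ 1/f ∝ 1/sin φ.
V₂ = V₁ · sin φ₁ / sin φ₂ = 25.3 × sin 66° / sin 80°
V₂ = 25.3 × 0.9135/0.9848 = 23 knots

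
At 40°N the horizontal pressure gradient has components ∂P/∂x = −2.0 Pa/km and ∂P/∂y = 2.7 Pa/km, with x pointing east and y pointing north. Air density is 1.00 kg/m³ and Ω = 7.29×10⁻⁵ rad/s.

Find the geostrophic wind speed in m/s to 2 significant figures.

Coriolis parameter at 40°N:
f = 2Ω sin φ = 2 × 7.29×10⁻⁵ × sin 40° = 9.37×10⁻⁵ s⁻¹
Component geostrophic relations (x east, y north):
u_g = −(1/(fρ)) ∂P/∂y,  v_g = (1/(fρ)) ∂P/∂x
u_g = −(2.7×10⁻³)/(9.37×10⁻⁵ × 1.00) = −28.8 m/s;  v_g = (−2.0×10⁻³)/(9.37×10⁻⁵ × 1.00) = −21.3 m/s
|V_g| = √(u_g² + v_g²) = 35.9 m/s

36 m/s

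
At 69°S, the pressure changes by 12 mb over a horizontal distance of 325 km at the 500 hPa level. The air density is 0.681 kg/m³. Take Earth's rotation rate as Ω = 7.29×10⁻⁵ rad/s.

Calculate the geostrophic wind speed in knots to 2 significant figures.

Coriolis parameter at 69°S:
f = 2Ω sin φ = 2 × 7.29×10⁻⁵ × sin 69° = 1.36×10⁻⁴ s⁻¹
Pressure gradient: |∂P/∂n| = 1200 Pa / 325000 m = 3.69×10⁻³ Pa/m
Geostrophic balance (pressure-gradient force = Coriolis force):
V_g = (1/(fρ)) |∂P/∂n| = 3.69×10⁻³ / (1.36×10⁻⁴ × 0.681) = 39.8 m/s
Converting: 39.8 m/s × 1.944 = 77 knots

77 knots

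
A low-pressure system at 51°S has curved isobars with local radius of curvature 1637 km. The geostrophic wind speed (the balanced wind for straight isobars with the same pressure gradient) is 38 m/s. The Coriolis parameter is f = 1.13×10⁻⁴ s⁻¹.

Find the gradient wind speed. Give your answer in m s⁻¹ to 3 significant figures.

32.3 m s⁻¹

Around a low, centrifugal force acts outward with Coriolis, so pressure-gradient force balances both:
(1/ρ)|∂P/∂n| = fV + V²/R  →  V² + fR·V − fR·V_g = 0
With fR = 1.13×10⁻⁴ × 1637×10³ m = 185 m/s:
V = [−fR + √((fR)² + 4 fR V_g)]/2 = [−185 + √(185² + 4×185×38)]/2 = 32.3 m/s
Subgeostrophic (V < V_g = 38 m/s), as expected around a low.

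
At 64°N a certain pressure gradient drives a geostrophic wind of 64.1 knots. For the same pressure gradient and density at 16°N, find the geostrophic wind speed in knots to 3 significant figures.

With the same pressure gradient and density, V_g ∝ 1/f ∝ 1/sin φ.
V₂ = V₁ · sin φ₁ / sin φ₂ = 64.1 × sin 64° / sin 16°
V₂ = 64.1 × 0.8988/0.2756 = 209 knots

209 knots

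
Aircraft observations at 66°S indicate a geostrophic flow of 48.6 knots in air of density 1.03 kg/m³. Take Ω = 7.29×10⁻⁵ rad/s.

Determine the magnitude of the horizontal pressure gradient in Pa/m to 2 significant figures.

3.4×10⁻³ Pa/m

Coriolis parameter at 66°S:
f = 2Ω sin φ = 2 × 7.29×10⁻⁵ × sin 66° = 1.33×10⁻⁴ s⁻¹
Wind speed in SI: 48.6 knots = 25.0 m/s
Geostrophic balance rearranged: |∂P/∂n| = f ρ V_g
|∂P/∂n| = 1.33×10⁻⁴ × 1.03 × 25.0 = 3.43×10⁻³ Pa/m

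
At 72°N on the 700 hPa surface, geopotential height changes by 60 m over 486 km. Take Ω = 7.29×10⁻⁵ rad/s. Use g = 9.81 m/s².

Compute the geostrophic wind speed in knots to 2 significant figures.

17 knots

Coriolis parameter at 72°N:
f = 2Ω sin φ = 2 × 7.29×10⁻⁵ × sin 72° = 1.39×10⁻⁴ s⁻¹
Height gradient: |∂Z/∂n| = 60 m / 486000 m = 1.23×10⁻⁴
On a pressure surface, geostrophic balance gives V_g = (g/f)|∂Z/∂n|:
V_g = 9.81 × 1.23×10⁻⁴ / 1.39×10⁻⁴ = 8.73 m/s
Converting: 8.73 m/s × 1.944 = 17 knots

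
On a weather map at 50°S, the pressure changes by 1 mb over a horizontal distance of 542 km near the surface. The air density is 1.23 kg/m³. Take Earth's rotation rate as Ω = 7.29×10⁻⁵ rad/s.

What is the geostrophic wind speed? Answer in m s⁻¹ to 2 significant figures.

Coriolis parameter at 50°S:
f = 2Ω sin φ = 2 × 7.29×10⁻⁵ × sin 50° = 1.12×10⁻⁴ s⁻¹
Pressure gradient: |∂P/∂n| = 100 Pa / 542000 m = 1.85×10⁻⁴ Pa/m
Geostrophic balance (pressure-gradient force = Coriolis force):
V_g = (1/(fρ)) |∂P/∂n| = 1.85×10⁻⁴ / (1.12×10⁻⁴ × 1.23) = 1.34 m/s

1.3 m s⁻¹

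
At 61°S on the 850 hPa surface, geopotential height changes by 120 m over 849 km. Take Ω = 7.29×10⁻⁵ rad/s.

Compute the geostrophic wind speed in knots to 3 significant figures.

Coriolis parameter at 61°S:
f = 2Ω sin φ = 2 × 7.29×10⁻⁵ × sin 61° = 1.28×10⁻⁴ s⁻¹
Height gradient: |∂Z/∂n| = 120 m / 849000 m = 1.41×10⁻⁴
On a pressure surface, geostrophic balance gives V_g = (g/f)|∂Z/∂n|:
V_g = 9.81 × 1.41×10⁻⁴ / 1.28×10⁻⁴ = 10.9 m/s
Converting: 10.9 m/s × 1.944 = 21.1 knots

21.1 knots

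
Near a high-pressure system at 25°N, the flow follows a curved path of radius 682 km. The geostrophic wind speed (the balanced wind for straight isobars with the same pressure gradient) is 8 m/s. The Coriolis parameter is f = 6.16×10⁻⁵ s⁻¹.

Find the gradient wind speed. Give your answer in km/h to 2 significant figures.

39 km/h

Around a high, pressure-gradient force acts outward with centrifugal, so Coriolis balances both:
fV = (1/ρ)|∂P/∂n| + V²/R  →  V² − fR·V + fR·V_g = 0
With fR = 6.16×10⁻⁵ × 682×10³ m = 42.0 m/s:
V = [fR − √((fR)² − 4 fR V_g)]/2 = [42.0 − √(42.0² − 4×42.0×8)]/2 = 10.8 m/s
Supergeostrophic (V > V_g = 8 m/s), as expected around a high.
Converting: 10.8 m/s × 3.6 = 39 km/h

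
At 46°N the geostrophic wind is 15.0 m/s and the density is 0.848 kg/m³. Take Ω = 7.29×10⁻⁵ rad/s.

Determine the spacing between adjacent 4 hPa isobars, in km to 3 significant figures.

300 km

Coriolis parameter at 46°N:
f = 2Ω sin φ = 2 × 7.29×10⁻⁵ × sin 46° = 1.05×10⁻⁴ s⁻¹
Geostrophic balance rearranged: |∂P/∂n| = f ρ V_g
|∂P/∂n| = 1.05×10⁻⁴ × 0.848 × 15.0 = 1.33×10⁻³ Pa/m
Isobar spacing: Δn = ΔP/|∂P/∂n| = 400 Pa / 1.33×10⁻³ Pa/m = 299834 m ≈ 300 km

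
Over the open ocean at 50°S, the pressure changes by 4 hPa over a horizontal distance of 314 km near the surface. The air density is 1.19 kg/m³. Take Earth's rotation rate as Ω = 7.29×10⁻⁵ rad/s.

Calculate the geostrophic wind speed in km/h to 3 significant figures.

34.5 km/h

Coriolis parameter at 50°S:
f = 2Ω sin φ = 2 × 7.29×10⁻⁵ × sin 50° = 1.12×10⁻⁴ s⁻¹
Pressure gradient: |∂P/∂n| = 400 Pa / 314000 m = 1.27×10⁻³ Pa/m
Geostrophic balance (pressure-gradient force = Coriolis force):
V_g = (1/(fρ)) |∂P/∂n| = 1.27×10⁻³ / (1.12×10⁻⁴ × 1.19) = 9.58 m/s
Converting: 9.58 m/s × 3.6 = 34.5 km/h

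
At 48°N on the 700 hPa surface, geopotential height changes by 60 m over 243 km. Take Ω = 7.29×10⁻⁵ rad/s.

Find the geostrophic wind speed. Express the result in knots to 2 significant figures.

Coriolis parameter at 48°N:
f = 2Ω sin φ = 2 × 7.29×10⁻⁵ × sin 48° = 1.08×10⁻⁴ s⁻¹
Height gradient: |∂Z/∂n| = 60 m / 243000 m = 2.47×10⁻⁴
On a pressure surface, geostrophic balance gives V_g = (g/f)|∂Z/∂n|:
V_g = 9.81 × 2.47×10⁻⁴ / 1.08×10⁻⁴ = 22.4 m/s
Converting: 22.4 m/s × 1.944 = 43 knots

43 knots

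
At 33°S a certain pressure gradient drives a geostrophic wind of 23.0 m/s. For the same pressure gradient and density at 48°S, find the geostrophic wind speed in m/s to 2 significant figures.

17 m/s

With the same pressure gradient and density, V_g ∝ 1/f ∝ 1/sin φ.
V₂ = V₁ · sin φ₁ / sin φ₂ = 23.0 × sin 33° / sin 48°
V₂ = 23.0 × 0.5446/0.7431 = 17 m/s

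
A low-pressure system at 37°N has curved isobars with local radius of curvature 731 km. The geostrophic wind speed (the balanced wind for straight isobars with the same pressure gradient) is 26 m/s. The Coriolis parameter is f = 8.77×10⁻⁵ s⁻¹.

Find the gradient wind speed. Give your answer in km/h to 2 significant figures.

Around a low, centrifugal force acts outward with Coriolis, so pressure-gradient force balances both:
(1/ρ)|∂P/∂n| = fV + V²/R  →  V² + fR·V − fR·V_g = 0
With fR = 8.77×10⁻⁵ × 731×10³ m = 64.1 m/s:
V = [−fR + √((fR)² + 4 fR V_g)]/2 = [−64.1 + √(64.1² + 4×64.1×26)]/2 = 19.9 m/s
Subgeostrophic (V < V_g = 26 m/s), as expected around a low.
Converting: 19.9 m/s × 3.6 = 71 km/h

71 km/h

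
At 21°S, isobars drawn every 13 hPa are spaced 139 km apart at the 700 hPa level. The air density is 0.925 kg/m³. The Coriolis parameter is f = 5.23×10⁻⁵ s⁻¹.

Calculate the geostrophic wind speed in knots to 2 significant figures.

380 knots

Pressure gradient: |∂P/∂n| = 1300 Pa / 139000 m = 9.35×10⁻³ Pa/m
Geostrophic balance (pressure-gradient force = Coriolis force):
V_g = (1/(fρ)) |∂P/∂n| = 9.35×10⁻³ / (5.23×10⁻⁵ × 0.925) = 193 m/s
Converting: 193 m/s × 1.944 = 380 knots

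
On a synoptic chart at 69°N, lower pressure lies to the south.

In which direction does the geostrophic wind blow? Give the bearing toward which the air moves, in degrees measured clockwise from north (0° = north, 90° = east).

270°

The pressure-gradient force points toward the south (bearing 180°).
Geostrophic balance: in the Northern Hemisphere the Coriolis force deflects motion to the right, so the geostrophic wind blows 90° to the right of the pressure-gradient force (low pressure on the left).
Rotating 180° by 90° clockwise gives 270° — the wind blows toward the west.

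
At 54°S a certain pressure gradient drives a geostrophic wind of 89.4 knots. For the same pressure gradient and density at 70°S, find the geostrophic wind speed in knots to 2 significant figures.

77 knots

With the same pressure gradient and density, V_g ∝ 1/f ∝ 1/sin φ.
V₂ = V₁ · sin φ₁ / sin φ₂ = 89.4 × sin 54° / sin 70°
V₂ = 89.4 × 0.8090/0.9397 = 77 knots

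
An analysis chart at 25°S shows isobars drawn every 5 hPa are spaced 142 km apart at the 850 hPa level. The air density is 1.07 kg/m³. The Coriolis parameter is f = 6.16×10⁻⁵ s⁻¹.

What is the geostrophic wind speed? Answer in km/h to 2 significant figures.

Pressure gradient: |∂P/∂n| = 500 Pa / 142000 m = 3.52×10⁻³ Pa/m
Geostrophic balance (pressure-gradient force = Coriolis force):
V_g = (1/(fρ)) |∂P/∂n| = 3.52×10⁻³ / (6.16×10⁻⁵ × 1.07) = 53.4 m/s
Converting: 53.4 m/s × 3.6 = 190 km/h

190 km/h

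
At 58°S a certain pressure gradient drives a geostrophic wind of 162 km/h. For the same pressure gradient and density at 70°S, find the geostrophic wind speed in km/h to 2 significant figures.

150 km/h

With the same pressure gradient and density, V_g ∝ 1/f ∝ 1/sin φ.
V₂ = V₁ · sin φ₁ / sin φ₂ = 162 × sin 58° / sin 70°
V₂ = 162 × 0.8480/0.9397 = 150 km/h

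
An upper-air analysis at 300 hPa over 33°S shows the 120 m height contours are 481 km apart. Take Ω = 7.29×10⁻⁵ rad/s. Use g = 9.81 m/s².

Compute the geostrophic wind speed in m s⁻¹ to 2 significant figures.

Coriolis parameter at 33°S:
f = 2Ω sin φ = 2 × 7.29×10⁻⁵ × sin 33° = 7.94×10⁻⁵ s⁻¹
Height gradient: |∂Z/∂n| = 120 m / 481000 m = 2.49×10⁻⁴
On a pressure surface, geostrophic balance gives V_g = (g/f)|∂Z/∂n|:
V_g = 9.81 × 2.49×10⁻⁴ / 7.94×10⁻⁵ = 30.8 m/s

31 m s⁻¹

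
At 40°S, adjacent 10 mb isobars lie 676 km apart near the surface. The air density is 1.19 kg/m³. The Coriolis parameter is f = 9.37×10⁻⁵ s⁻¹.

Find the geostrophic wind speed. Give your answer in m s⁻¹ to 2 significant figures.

Pressure gradient: |∂P/∂n| = 1000 Pa / 676000 m = 1.48×10⁻³ Pa/m
Geostrophic balance (pressure-gradient force = Coriolis force):
V_g = (1/(fρ)) |∂P/∂n| = 1.48×10⁻³ / (9.37×10⁻⁵ × 1.19) = 13.3 m/s

13 m s⁻¹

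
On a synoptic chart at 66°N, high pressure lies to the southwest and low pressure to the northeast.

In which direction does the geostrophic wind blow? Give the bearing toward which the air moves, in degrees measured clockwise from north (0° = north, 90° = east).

135°

The pressure-gradient force points toward the northeast (bearing 045°).
Geostrophic balance: in the Northern Hemisphere the Coriolis force deflects motion to the right, so the geostrophic wind blows 90° to the right of the pressure-gradient force (low pressure on the left).
Rotating 045° by 90° clockwise gives 135° — the wind blows toward the southeast.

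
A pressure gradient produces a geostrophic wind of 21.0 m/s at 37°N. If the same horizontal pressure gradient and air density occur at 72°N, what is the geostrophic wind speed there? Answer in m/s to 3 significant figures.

With the same pressure gradient and density, V_g ∝ 1/f ∝ 1/sin φ.
V₂ = V₁ · sin φ₁ / sin φ₂ = 21.0 × sin 37° / sin 72°
V₂ = 21.0 × 0.6018/0.9511 = 13.3 m/s

13.3 m/s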